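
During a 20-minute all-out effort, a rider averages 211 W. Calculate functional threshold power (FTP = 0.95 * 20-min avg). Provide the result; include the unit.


FTP = 0.95 * 211
= 200.45 W

200.45 W


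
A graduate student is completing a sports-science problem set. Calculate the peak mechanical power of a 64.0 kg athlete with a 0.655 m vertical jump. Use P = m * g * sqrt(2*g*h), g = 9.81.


First, sqrt(2gh) = sqrt(2 * 9.81 * 0.655)
= sqrt(12.8511) = 3.584843 m/s
Power = 64.0 * 9.81 * 3.584843 = 2250.71 W

2250.71 W


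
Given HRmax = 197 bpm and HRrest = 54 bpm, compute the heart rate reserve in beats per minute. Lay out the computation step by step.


Heart rate reserve = maximum HR minus resting HR
HRR = 197 - 54 = 143 bpm

143 bpm


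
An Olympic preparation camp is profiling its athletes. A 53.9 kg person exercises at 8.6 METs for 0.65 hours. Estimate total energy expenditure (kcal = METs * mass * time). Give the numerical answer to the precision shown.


Energy = METs * mass(kg) * time(h)
= 8.6 * 53.9 * 0.65
= 301.3 kcal

301.3 kcal


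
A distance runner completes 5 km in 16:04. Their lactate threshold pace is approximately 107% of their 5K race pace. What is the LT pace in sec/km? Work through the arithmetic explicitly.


Convert to seconds: 16 min 4 s = 964 s
Pace per km = 964 / 5 = 192.8 s/km
LT pace = 192.8 * 1.07 = 206.3 s/km

206.3 s/km


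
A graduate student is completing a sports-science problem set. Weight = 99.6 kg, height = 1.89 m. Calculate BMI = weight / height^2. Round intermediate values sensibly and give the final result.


height^2 = 1.89^2 = 3.5721
BMI = 99.6 / 3.5721 = 27.88 kg/m^2

27.88 kg/m^2


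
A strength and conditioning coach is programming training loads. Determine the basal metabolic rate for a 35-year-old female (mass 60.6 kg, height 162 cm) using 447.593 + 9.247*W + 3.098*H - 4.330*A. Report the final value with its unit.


BMR = 447.593 + 9.247*60.6 + 3.098*162 - 4.330*35
= 1358.29 kcal/day

1358.29 kcal/day


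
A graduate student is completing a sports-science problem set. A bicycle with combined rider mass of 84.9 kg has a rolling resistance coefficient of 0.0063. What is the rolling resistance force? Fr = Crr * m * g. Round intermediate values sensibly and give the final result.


Fr = 0.0063 * 84.9 * 9.81
= 0.53487 * 9.81
= 5.247 N

5.247 N


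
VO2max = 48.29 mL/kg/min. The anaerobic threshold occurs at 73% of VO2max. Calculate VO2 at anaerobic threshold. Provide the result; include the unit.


AT fraction = 73 / 100 = 0.73
AT VO2 = 48.29 * 0.73
= 35.25 mL/kg/min

35.25 mL/kg/min


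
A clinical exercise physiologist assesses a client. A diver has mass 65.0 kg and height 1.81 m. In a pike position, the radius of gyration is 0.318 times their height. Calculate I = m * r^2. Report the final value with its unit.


r = 0.318 * 1.81 = 0.57558 m
I = m * r^2 = 65.0 * 0.331292 = 21.534 kg*m^2

21.534 kg*m^2


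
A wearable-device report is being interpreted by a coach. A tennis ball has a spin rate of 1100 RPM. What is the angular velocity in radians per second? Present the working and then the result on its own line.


Convert RPM to rad/s: multiply by 2*pi and divide by 60
omega = 1100 * 2 * pi / 60
= 115.192 rad/s

115.192 rad/s


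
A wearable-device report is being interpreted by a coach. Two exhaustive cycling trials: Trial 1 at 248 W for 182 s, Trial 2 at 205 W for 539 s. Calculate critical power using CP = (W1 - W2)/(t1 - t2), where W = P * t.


W1 = 248 * 182 = 45136 J
W2 = 205 * 539 = 110495 J
CP = (45136 - 110495) / (182 - 539)
= -65359 / -357
= 183.08 W

183.08 W


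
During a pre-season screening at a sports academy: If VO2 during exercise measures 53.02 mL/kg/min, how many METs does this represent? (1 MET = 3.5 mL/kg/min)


METs = VO2 / 3.5 = 53.02 / 3.5 = 15.15

15.15 METs


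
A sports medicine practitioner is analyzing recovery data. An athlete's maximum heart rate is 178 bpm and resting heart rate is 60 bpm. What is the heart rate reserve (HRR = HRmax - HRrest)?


HRR = HRmax - HRrest
= 178 - 60
= 118 bpm

118 bpm


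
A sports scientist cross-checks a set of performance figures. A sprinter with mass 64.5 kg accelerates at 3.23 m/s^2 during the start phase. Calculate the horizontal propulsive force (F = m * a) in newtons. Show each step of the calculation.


F = m * a
= 64.5 * 3.23
= 208.34 N

208.34 N


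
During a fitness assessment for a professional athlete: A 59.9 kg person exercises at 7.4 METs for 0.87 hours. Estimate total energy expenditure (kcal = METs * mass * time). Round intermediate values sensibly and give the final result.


Energy = METs * mass(kg) * time(h)
= 7.4 * 59.9 * 0.87
= 385.64 kcal

385.64 kcal


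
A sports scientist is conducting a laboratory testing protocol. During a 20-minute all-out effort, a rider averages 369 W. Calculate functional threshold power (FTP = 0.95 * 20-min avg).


FTP = 0.95 * 369
= 350.55 W

350.55 W


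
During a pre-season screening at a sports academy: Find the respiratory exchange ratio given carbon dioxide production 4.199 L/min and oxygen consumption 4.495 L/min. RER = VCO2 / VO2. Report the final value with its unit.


VCO2 = 4.199 L/min
VO2 = 4.495 L/min
RER = 4.199 / 4.495 = 0.9341

0.9341


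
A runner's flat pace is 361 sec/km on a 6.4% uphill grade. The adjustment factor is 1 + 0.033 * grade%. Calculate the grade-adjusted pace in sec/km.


Factor = 1 + 0.033 * 6.4 = 1.2112
Adjusted pace = 361 * 1.2112
= 437.24 sec/km

437.24 s/km


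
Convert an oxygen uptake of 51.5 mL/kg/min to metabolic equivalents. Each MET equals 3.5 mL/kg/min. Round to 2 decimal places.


One MET = 3.5 mL/kg/min
Number of METs = 51.5 / 3.5
= 14.71 METs

14.71 METs


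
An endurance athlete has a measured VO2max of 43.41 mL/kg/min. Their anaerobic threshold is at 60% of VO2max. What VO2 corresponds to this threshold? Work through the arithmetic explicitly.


Anaerobic threshold VO2 = VO2max * 60%
= 43.41 * 0.6
= 26.05 mL/kg/min

26.05 mL/kg/min


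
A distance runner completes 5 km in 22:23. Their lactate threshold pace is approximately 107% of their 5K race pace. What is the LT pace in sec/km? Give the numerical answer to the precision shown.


Convert to seconds: 22 min 23 s = 1343 s
Pace per km = 1343 / 5 = 268.6 s/km
LT pace = 268.6 * 1.07 = 287.4 s/km

287.4 s/km


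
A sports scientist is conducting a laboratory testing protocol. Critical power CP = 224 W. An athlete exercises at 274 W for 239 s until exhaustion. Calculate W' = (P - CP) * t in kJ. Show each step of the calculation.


P - CP = 274 - 224 = 50 W
W' = 50 * 239 = 11950 J
= 11950 / 1000 = 11.95 kJ

11.95 kJ


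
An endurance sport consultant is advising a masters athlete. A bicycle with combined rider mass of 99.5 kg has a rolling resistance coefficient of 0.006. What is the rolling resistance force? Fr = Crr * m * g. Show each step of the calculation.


Fr = 0.006 * 99.5 * 9.81
= 0.597 * 9.81
= 5.857 N

5.857 N


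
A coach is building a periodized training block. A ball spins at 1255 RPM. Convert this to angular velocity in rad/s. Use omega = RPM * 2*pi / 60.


omega = 1255 * 2 * pi / 60
= 1255 * 6.28318531 / 60
= 7885.398 / 60
= 131.423 rad/s

131.423 rad/s


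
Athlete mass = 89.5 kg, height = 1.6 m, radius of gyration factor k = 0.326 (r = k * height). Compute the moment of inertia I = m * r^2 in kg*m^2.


r = k * height = 0.326 * 1.6 = 0.5216 m
r^2 = 0.5216^2 = 0.272067
I = 89.5 * 0.272067 = 24.35 kg*m^2

24.35 kg*m^2


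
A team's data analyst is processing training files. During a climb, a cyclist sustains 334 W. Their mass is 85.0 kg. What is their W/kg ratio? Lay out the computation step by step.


Power-to-weight = 334 W / 85.0 kg
= 3.929 W/kg

3.929 W/kg


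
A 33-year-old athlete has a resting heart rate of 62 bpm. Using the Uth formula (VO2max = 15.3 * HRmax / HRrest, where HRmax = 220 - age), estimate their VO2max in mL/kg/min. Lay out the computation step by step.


HRmax = 220 - 33 = 187 bpm
Ratio = HRmax / HRrest = 187 / 62 = 3.0161
VO2max = 15.3 * 3.0161 = 46.15 mL/kg/min

46.15 mL/kg/min


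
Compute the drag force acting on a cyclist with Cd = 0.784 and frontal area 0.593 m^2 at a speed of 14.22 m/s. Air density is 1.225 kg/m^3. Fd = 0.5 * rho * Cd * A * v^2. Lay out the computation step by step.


Step 1: v^2 = 202.2084
Step 2: Fd = 0.5 * 1.225 * 0.784 * 0.593 * 202.2084
= 57.581 N

57.581 N


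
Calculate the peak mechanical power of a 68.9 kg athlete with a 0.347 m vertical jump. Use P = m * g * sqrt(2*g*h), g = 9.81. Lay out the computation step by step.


First, sqrt(2gh) = sqrt(2 * 9.81 * 0.347)
= sqrt(6.80814) = 2.609241 m/s
Power = 68.9 * 9.81 * 2.609241 = 1763.61 W

1763.61 W


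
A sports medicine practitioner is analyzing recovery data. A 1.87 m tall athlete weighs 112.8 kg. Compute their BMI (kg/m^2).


height^2 = 3.4969 m^2
BMI = 112.8 / 3.4969 = 32.26 kg/m^2

32.26 kg/m^2


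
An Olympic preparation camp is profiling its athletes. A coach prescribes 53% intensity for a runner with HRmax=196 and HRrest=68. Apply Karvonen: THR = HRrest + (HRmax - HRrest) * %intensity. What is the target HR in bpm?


Heart rate reserve = 196 - 68 = 128
Intensity fraction = 53 / 100 = 0.53
THR = 68 + 128 * 0.53 = 135.84 bpm

135.84 bpm


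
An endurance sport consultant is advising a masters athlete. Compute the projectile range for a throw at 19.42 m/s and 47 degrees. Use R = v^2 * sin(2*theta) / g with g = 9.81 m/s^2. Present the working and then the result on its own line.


Two times the angle = 94 degrees
sin(94) = 0.997564
R = 377.1364 * 0.997564 / 9.81 = 38.35 m

38.35 m


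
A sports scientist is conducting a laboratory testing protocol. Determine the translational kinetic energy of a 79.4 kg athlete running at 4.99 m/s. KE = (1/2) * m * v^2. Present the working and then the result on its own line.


KE = 0.5 * m * v^2
= 0.5 * 79.4 * 4.99^2
= 0.5 * 79.4 * 24.9001
= 988.53 J

988.53 J


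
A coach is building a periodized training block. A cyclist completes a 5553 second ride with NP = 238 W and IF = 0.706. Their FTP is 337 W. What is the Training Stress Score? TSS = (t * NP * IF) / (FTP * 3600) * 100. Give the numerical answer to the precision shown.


t * NP * IF = 5553 * 238 * 0.706 = 933059.484
FTP * 3600 = 1213200
TSS = (933059.484 / 1213200) * 100 = 76.91

76.91 TSS


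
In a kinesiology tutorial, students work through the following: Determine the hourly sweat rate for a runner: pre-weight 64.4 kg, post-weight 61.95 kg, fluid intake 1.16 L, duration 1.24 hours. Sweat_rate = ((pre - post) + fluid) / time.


Mass lost = 64.4 - 61.95 = 2.45 kg
Add fluid consumed: 2.45 + 1.16 = 3.61 L total sweat
Sweat rate = 3.61 / 1.24 = 2.911 L/h

2.911 L/h


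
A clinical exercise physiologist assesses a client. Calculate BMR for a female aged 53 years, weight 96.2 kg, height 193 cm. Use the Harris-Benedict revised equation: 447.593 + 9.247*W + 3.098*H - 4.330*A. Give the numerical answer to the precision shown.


Substituting values:
W term = 9.247 * 96.2 = 889.5614
H term = 3.098 * 193 = 597.914
A term = 4.330 * 53 = 229.49
BMR = 1705.58 kcal/day

1705.58 kcal/day


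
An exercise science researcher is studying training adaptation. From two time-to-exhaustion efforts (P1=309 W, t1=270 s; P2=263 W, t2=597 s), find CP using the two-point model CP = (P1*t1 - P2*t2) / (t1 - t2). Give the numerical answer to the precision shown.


Work in trial 1 = 83430 J
Work in trial 2 = 157011 J
Delta work = -73581 J
Delta time = -327 s
CP = -73581 / -327 = 225.02 W

225.02 W


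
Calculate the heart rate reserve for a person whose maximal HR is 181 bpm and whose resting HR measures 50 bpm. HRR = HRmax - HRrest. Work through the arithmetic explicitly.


HRmax = 181 bpm
HRrest = 50 bpm
HRR = 181 - 50 = 131 bpm

131 bpm


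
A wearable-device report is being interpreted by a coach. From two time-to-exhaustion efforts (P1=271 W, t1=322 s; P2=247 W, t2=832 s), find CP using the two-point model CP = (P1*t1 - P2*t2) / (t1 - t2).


Work in trial 1 = 87262 J
Work in trial 2 = 205504 J
Delta work = -118242 J
Delta time = -510 s
CP = -118242 / -510 = 231.85 W

231.85 W


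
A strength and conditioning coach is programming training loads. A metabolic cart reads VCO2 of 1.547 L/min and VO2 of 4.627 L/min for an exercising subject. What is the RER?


RER = VCO2 / VO2 = 1.547 / 4.627 = 0.3343

0.3343


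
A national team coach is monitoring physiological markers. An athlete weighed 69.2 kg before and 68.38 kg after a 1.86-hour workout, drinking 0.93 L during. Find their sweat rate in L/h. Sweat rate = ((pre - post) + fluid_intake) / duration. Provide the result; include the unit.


Body mass change = 0.82 kg
Total sweat loss = 0.82 + 0.93 = 1.75 L
Rate = 1.75 / 1.86 = 0.941 L/h

0.941 L/h


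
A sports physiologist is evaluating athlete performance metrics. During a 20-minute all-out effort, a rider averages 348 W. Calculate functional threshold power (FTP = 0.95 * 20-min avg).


FTP = 0.95 * 348
= 330.6 W

330.6 W


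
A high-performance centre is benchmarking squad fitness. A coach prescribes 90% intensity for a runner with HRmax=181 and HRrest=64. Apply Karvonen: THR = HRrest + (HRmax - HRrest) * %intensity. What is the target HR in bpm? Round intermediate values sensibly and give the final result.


Heart rate reserve = 181 - 64 = 117
Intensity fraction = 90 / 100 = 0.9
THR = 64 + 117 * 0.9 = 169.3 bpm

169.3 bpm


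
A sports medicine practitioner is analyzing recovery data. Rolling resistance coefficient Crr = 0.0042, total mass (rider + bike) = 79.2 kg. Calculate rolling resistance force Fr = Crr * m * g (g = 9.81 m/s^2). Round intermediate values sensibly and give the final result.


Fr = Crr * m * g
= 0.0042 * 79.2 * 9.81
= 3.263 N

3.263 N


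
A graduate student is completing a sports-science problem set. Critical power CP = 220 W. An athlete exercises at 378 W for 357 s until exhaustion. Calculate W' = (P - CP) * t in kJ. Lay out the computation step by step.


P - CP = 378 - 220 = 158 W
W' = 158 * 357 = 56406 J
= 56406 / 1000 = 56.406 kJ

56.406 kJ


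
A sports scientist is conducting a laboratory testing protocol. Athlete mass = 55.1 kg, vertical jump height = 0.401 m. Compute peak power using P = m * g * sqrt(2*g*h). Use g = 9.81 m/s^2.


sqrt(2 * 9.81 * 0.401) = sqrt(7.86762) = 2.804928 m/s
P = 55.1 * 9.81 * 2.804928
= 1516.15 W

1516.15 W


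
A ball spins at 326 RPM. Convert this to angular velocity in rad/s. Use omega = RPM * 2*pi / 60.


omega = 326 * 2 * pi / 60
= 326 * 6.28318531 / 60
= 2048.318 / 60
= 34.139 rad/s

34.139 rad/s


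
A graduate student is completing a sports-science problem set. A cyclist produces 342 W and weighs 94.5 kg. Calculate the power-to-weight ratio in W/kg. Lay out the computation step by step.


P/W = power / mass
= 342 / 94.5
= 3.619 W/kg

3.619 W/kg


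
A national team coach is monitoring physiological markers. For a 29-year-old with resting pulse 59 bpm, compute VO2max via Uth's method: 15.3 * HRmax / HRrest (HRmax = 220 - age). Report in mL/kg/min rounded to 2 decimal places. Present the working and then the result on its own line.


Step 1: HRmax = 220 - 29 = 191 bpm
Step 2: Ratio = 191 / 59 = 3.2373
Step 3: VO2max = 15.3 * 3.2373 = 49.53 mL/kg/min

49.53 mL/kg/min


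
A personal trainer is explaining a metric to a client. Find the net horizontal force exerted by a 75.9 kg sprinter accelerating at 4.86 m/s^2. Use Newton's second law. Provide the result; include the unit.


Newton's second law: F = m * a
F = 75.9 * 4.86 = 368.87 N

368.87 N


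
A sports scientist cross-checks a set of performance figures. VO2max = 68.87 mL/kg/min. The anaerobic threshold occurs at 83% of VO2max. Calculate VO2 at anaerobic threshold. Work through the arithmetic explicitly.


AT fraction = 83 / 100 = 0.83
AT VO2 = 68.87 * 0.83
= 57.16 mL/kg/min

57.16 mL/kg/min


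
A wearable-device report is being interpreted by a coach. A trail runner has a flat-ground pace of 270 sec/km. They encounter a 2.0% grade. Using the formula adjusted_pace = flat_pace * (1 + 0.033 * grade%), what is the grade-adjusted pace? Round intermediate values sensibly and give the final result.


Grade factor = 1 + 0.033 * 2.0 = 1.066
Adjusted = 270 * 1.066 = 287.82 sec/km

287.82 s/km


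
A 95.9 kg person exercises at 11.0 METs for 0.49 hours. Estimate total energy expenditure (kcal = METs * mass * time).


Energy = METs * mass(kg) * time(h)
= 11.0 * 95.9 * 0.49
= 516.9 kcal

516.9 kcal


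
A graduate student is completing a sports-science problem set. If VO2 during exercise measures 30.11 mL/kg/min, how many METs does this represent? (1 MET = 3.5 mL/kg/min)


METs = VO2 / 3.5 = 30.11 / 3.5 = 8.6

8.6 METs


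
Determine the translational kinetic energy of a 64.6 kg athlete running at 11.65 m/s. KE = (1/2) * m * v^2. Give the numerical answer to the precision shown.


KE = 0.5 * m * v^2
= 0.5 * 64.6 * 11.65^2
= 0.5 * 64.6 * 135.7225
= 4383.84 J

4383.84 J


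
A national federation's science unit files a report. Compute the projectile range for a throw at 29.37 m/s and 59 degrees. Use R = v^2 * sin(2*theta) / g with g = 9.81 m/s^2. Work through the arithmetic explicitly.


Two times the angle = 118 degrees
sin(118) = 0.882948
R = 862.5969 * 0.882948 / 9.81 = 77.638 m

77.638 m


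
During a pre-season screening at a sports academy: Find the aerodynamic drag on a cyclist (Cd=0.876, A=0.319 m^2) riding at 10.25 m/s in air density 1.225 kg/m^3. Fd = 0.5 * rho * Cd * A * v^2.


Fd = 0.5 * 1.225 * 0.876 * 0.319 * 10.25^2
= 0.5 * 1.225 * 0.876 * 0.319 * 105.0625
= 17.982 N

17.982 N


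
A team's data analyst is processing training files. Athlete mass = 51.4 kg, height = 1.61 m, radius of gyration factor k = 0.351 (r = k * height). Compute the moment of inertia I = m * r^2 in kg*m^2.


r = k * height = 0.351 * 1.61 = 0.56511 m
r^2 = 0.56511^2 = 0.319349
I = 51.4 * 0.319349 = 16.415 kg*m^2

16.415 kg*m^2


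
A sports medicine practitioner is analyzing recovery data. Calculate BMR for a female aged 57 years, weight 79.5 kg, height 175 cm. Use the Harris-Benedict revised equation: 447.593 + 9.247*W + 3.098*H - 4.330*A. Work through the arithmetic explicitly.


Substituting values:
W term = 9.247 * 79.5 = 735.1365
H term = 3.098 * 175 = 542.15
A term = 4.330 * 57 = 246.81
BMR = 1478.07 kcal/day

1478.07 kcal/day


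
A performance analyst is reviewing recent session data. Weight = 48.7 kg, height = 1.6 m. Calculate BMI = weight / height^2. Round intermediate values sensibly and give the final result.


height^2 = 1.6^2 = 2.56
BMI = 48.7 / 2.56 = 19.02 kg/m^2

19.02 kg/m^2


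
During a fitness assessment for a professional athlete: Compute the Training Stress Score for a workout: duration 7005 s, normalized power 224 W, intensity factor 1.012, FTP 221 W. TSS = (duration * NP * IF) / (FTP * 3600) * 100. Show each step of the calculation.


Product = 7005 * 224 * 1.012 = 1587949.44
Base = 221 * 3600 = 795600
TSS = 1587949.44 / 795600 * 100 = 199.59

199.59 TSS


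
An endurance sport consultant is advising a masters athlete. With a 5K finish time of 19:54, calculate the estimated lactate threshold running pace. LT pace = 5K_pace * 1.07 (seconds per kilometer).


Race duration = 1194 s for 5 km
Average pace = 1194 / 5 = 238.8 s/km
LT pace = 238.8 * 1.07
= 255.52 s/km

255.52 s/km


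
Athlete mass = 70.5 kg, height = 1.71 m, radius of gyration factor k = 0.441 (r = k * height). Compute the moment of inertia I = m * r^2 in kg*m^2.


r = k * height = 0.441 * 1.71 = 0.75411 m
r^2 = 0.75411^2 = 0.568682
I = 70.5 * 0.568682 = 40.092 kg*m^2

40.092 kg*m^2


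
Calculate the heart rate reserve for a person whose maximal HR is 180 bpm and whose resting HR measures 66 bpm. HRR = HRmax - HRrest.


HRmax = 180 bpm
HRrest = 66 bpm
HRR = 180 - 66 = 114 bpm

114 bpm


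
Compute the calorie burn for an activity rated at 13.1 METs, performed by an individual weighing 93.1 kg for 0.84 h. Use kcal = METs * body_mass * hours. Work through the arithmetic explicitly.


Product of METs and mass = 13.1 * 93.1 = 1219.61
Total kcal = 1219.61 * 0.84 = 1024.47 kcal

1024.47 kcal


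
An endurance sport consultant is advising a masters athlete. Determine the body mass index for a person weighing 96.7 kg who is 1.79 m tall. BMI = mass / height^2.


BMI = mass / height^2
= 96.7 / 1.79^2
= 96.7 / 3.2041
= 30.18 kg/m^2

30.18 kg/m^2


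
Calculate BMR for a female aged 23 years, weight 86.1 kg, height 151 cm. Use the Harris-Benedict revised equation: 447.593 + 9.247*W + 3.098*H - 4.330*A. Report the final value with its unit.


Substituting values:
W term = 9.247 * 86.1 = 796.1667
H term = 3.098 * 151 = 467.798
A term = 4.330 * 23 = 99.59
BMR = 1611.97 kcal/day

1611.97 kcal/day


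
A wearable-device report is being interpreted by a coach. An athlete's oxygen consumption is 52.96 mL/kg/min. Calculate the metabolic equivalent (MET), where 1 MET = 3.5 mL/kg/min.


MET = VO2 / 3.5
= 52.96 / 3.5
= 15.13 METs

15.13 METs


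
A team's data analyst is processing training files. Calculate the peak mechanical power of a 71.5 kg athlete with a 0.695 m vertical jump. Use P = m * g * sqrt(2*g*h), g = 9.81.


First, sqrt(2gh) = sqrt(2 * 9.81 * 0.695)
= sqrt(13.6359) = 3.692682 m/s
Power = 71.5 * 9.81 * 3.692682 = 2590.1 W

2590.1 W


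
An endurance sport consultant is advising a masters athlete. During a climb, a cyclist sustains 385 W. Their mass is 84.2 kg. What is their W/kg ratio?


Power-to-weight = 385 W / 84.2 kg
= 4.572 W/kg

4.572 W/kg


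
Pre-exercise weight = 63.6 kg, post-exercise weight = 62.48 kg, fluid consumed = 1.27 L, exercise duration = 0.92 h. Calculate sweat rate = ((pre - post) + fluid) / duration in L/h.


Weight loss = 63.6 - 62.48 = 1.12 kg (approx L)
Total sweat = 1.12 + 1.27 = 2.39 L
Sweat rate = 2.39 / 0.92 = 2.598 L/h

2.598 L/h


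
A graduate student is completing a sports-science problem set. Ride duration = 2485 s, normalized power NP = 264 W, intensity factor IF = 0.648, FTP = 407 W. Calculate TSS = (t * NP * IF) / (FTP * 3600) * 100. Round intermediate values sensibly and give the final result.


Numerator = 2485 * 264 * 0.648 = 425113.92
Denominator = 407 * 3600 = 1465200
TSS = 425113.92 / 1465200 * 100
= 29.01

29.01 TSS


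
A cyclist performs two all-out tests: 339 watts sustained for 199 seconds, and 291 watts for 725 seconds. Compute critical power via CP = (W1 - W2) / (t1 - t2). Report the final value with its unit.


W1 = P1 * t1 = 339 * 199 = 67461 J
W2 = P2 * t2 = 291 * 725 = 210975 J
CP = (67461 - 210975) / (199 - 725)
= 272.84 W

272.84 W


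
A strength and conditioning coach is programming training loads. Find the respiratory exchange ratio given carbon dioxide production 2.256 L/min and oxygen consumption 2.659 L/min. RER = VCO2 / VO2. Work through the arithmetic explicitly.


VCO2 = 2.256 L/min
VO2 = 2.659 L/min
RER = 2.256 / 2.659 = 0.8484

0.8484


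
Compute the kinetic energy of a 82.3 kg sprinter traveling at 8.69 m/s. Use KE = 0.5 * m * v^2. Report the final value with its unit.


Velocity squared = 75.5161
KE = 0.5 * 82.3 * 75.5161 = 3107.49 J

3107.49 J


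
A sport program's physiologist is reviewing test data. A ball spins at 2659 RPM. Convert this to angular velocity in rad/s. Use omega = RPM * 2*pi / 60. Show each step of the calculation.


omega = 2659 * 2 * pi / 60
= 2659 * 6.28318531 / 60
= 16706.99 / 60
= 278.45 rad/s

278.45 rad/s


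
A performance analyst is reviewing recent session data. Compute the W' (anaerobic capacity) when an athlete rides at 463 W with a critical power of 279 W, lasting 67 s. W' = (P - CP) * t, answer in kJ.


Above-CP power = 184 W
Duration = 67 s
W' = 184 * 67 = 12328 J
Convert: 12328 / 1000 = 12.328 kJ

12.328 kJ


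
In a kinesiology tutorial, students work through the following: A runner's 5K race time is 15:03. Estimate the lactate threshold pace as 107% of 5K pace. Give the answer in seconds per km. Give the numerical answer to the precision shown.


Total race time = 15*60 + 3 = 903 seconds
5K pace = 903 / 5 = 180.6 sec/km
LT pace = 180.6 * 1.07 = 193.24 sec/km

193.24 s/km


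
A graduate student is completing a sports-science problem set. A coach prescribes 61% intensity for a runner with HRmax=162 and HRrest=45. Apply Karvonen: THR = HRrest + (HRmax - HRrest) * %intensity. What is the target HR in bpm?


Heart rate reserve = 162 - 45 = 117
Intensity fraction = 61 / 100 = 0.61
THR = 45 + 117 * 0.61 = 116.37 bpm

116.37 bpm


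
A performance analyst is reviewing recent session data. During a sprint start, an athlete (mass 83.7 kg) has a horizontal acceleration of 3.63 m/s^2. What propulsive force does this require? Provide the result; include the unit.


Propulsive force = mass * acceleration
= 83.7 kg * 3.63 m/s^2
= 303.83 N

303.83 N


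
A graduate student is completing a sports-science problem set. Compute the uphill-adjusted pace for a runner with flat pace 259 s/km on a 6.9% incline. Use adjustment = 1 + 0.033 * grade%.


Adjustment factor = 1 + 0.033 * 6.9 = 1.2277
Grade-adjusted pace = 259 * 1.2277 = 317.97 s/km

317.97 s/km


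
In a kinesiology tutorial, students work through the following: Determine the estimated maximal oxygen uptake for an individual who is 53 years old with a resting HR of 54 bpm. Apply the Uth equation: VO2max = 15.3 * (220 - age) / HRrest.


HRmax = 220 - 53 = 167
VO2max = 15.3 * (167 / 54)
= 15.3 * 3.0926
= 47.32 mL/kg/min

47.32 mL/kg/min


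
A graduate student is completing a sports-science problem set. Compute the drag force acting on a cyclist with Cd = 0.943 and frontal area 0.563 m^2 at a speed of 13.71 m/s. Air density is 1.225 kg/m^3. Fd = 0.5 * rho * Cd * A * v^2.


Step 1: v^2 = 187.9641
Step 2: Fd = 0.5 * 1.225 * 0.943 * 0.563 * 187.9641
= 61.122 N

61.122 N


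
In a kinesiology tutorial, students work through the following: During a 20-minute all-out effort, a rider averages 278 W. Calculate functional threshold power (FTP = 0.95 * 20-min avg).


FTP = 0.95 * 278
= 264.1 W

264.1 W


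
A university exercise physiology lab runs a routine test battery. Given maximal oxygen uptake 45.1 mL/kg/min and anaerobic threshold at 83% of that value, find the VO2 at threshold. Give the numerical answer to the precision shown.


Percentage as decimal = 0.83
VO2 at AT = 45.1 * 0.83 = 37.43 mL/kg/min

37.43 mL/kg/min


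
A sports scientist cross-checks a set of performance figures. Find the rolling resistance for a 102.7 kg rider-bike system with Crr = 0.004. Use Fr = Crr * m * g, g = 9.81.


m * g = 102.7 * 9.81 = 1007.487 N
Fr = 0.004 * 1007.487 = 4.03 N

4.03 N


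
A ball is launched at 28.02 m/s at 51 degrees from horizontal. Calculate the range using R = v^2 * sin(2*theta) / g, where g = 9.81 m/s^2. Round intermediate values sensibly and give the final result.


sin(2 * 51) = sin(102) = 0.978148
v^2 = 28.02^2 = 785.1204
R = 785.1204 * 0.978148 / 9.81
= 78.284 m

78.284 m


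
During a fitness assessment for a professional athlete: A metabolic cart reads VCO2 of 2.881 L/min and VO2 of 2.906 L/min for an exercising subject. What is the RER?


RER = VCO2 / VO2 = 2.881 / 2.906 = 0.9914

0.9914


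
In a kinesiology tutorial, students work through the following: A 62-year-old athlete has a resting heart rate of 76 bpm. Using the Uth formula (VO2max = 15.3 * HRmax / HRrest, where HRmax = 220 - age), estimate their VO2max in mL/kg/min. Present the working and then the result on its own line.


HRmax = 220 - 62 = 158 bpm
Ratio = HRmax / HRrest = 158 / 76 = 2.0789
VO2max = 15.3 * 2.0789 = 31.81 mL/kg/min

31.81 mL/kg/min


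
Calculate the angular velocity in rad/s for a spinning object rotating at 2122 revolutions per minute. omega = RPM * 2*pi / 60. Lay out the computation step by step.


omega = RPM * 2*pi / 60
= 2122 * 6.28318531 / 60
= 222.215 rad/s

222.215 rad/s


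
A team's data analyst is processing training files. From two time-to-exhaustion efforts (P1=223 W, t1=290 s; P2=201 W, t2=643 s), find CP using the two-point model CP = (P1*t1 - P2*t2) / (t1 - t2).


Work in trial 1 = 64670 J
Work in trial 2 = 129243 J
Delta work = -64573 J
Delta time = -353 s
CP = -64573 / -353 = 182.93 W

182.93 W


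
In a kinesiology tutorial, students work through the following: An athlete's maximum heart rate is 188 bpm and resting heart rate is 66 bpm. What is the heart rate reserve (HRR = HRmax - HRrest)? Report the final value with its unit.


HRR = HRmax - HRrest
= 188 - 66
= 122 bpm

122 bpm


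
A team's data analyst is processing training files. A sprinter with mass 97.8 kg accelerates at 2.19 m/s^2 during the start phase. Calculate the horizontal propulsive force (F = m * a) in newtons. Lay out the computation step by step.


F = m * a
= 97.8 * 2.19
= 214.18 N

214.18 N


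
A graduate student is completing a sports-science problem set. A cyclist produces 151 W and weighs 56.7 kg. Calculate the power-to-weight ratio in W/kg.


P/W = power / mass
= 151 / 56.7
= 2.663 W/kg

2.663 W/kg


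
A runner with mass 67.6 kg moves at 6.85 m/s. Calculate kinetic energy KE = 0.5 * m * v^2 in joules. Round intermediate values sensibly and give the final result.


v^2 = 6.85^2 = 46.9225
KE = 0.5 * 67.6 * 46.9225
= 1585.98 J

1585.98 J


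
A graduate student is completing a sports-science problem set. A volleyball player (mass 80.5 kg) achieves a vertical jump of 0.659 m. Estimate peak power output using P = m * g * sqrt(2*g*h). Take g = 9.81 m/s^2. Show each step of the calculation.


2 * g * h = 2 * 9.81 * 0.659 = 12.92958
sqrt(12.92958) = 3.595773 m/s
P = 80.5 * 9.81 * 3.595773 = 2839.6 W

2839.6 W


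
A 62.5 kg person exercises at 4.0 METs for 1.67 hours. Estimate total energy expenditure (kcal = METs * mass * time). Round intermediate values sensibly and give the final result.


Energy = METs * mass(kg) * time(h)
= 4.0 * 62.5 * 1.67
= 417.5 kcal

417.5 kcal


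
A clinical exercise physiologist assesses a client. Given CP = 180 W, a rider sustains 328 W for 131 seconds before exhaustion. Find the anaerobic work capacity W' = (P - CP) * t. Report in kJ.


Excess power = 328 - 180 = 148 W
Work above CP = 148 * 131 = 19388 J
W' = 19.388 kJ

19.388 kJ


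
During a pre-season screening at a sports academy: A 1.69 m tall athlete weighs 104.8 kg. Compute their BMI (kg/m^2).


height^2 = 2.8561 m^2
BMI = 104.8 / 2.8561 = 36.69 kg/m^2

36.69 kg/m^2


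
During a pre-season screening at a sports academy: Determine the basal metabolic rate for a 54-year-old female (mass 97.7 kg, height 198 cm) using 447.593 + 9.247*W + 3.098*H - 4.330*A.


BMR = 447.593 + 9.247*97.7 + 3.098*198 - 4.330*54
= 1730.61 kcal/day

1730.61 kcal/day


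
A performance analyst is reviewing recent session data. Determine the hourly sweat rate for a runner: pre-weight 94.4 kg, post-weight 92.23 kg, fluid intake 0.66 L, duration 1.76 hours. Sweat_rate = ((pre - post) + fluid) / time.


Mass lost = 94.4 - 92.23 = 2.17 kg
Add fluid consumed: 2.17 + 0.66 = 2.83 L total sweat
Sweat rate = 2.83 / 1.76 = 1.608 L/h

1.608 L/h


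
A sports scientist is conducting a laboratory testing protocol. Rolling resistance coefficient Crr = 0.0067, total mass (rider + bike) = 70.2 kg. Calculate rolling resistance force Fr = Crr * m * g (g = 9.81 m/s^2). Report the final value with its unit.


Fr = Crr * m * g
= 0.0067 * 70.2 * 9.81
= 4.614 N

4.614 N


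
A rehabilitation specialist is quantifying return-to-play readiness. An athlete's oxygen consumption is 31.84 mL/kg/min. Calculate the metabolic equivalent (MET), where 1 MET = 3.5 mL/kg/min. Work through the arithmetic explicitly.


MET = VO2 / 3.5
= 31.84 / 3.5
= 9.1 METs

9.1 METs


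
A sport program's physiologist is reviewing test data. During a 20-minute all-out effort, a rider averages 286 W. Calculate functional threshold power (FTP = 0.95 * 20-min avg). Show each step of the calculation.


FTP = 0.95 * 286
= 271.7 W

271.7 W


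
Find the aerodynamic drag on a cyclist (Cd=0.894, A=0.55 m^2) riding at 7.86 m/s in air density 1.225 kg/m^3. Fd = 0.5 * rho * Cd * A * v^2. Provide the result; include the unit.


Fd = 0.5 * 1.225 * 0.894 * 0.55 * 7.86^2
= 0.5 * 1.225 * 0.894 * 0.55 * 61.7796
= 18.606 N

18.606 N


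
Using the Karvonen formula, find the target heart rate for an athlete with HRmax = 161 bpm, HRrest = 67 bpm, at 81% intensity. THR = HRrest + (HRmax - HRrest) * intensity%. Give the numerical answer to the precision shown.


HRR = 161 - 67 = 94
THR = 67 + 94 * 0.81
= 67 + 76.14
= 143.14 bpm

143.14 bpm


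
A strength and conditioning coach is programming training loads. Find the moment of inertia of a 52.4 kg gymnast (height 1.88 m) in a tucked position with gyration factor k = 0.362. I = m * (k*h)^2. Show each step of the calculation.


Radius of gyration = 0.362 * 1.88 = 0.68056 m
I = 52.4 * 0.68056^2
= 52.4 * 0.463162
= 24.27 kg*m^2

24.27 kg*m^2


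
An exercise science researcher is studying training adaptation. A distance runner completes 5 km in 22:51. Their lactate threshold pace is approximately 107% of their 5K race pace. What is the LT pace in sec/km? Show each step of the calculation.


Convert to seconds: 22 min 51 s = 1371 s
Pace per km = 1371 / 5 = 274.2 s/km
LT pace = 274.2 * 1.07 = 293.39 s/km

293.39 s/km


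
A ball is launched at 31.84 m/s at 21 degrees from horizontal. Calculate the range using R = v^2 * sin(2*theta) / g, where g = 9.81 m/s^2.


sin(2 * 21) = sin(42) = 0.669131
v^2 = 31.84^2 = 1013.7856
R = 1013.7856 * 0.669131 / 9.81
= 69.149 m

69.149 m


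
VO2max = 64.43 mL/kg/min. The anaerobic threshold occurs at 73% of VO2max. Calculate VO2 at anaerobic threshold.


AT fraction = 73 / 100 = 0.73
AT VO2 = 64.43 * 0.73
= 47.03 mL/kg/min

47.03 mL/kg/min


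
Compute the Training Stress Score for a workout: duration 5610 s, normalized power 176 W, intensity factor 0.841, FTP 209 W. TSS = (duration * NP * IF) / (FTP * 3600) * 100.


Product = 5610 * 176 * 0.841 = 830369.76
Base = 209 * 3600 = 752400
TSS = 830369.76 / 752400 * 100 = 110.36

110.36 TSS


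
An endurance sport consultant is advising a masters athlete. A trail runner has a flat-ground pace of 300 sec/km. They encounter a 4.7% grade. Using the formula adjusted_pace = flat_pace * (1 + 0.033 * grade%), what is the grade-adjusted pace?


Grade factor = 1 + 0.033 * 4.7 = 1.1551
Adjusted = 300 * 1.1551 = 346.53 sec/km

346.53 s/km


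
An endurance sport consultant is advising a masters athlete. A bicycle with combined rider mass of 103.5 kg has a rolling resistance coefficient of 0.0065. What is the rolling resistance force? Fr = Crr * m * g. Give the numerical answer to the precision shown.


Fr = 0.0065 * 103.5 * 9.81
= 0.67275 * 9.81
= 6.6 N

6.6 N


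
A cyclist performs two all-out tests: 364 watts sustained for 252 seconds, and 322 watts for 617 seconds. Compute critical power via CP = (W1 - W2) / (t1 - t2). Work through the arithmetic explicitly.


W1 = P1 * t1 = 364 * 252 = 91728 J
W2 = P2 * t2 = 322 * 617 = 198674 J
CP = (91728 - 198674) / (252 - 617)
= 293.0 W

293.0 W


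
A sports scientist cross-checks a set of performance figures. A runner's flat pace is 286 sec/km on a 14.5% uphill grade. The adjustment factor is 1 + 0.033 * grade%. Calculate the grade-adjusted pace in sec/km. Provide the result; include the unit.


Factor = 1 + 0.033 * 14.5 = 1.4785
Adjusted pace = 286 * 1.4785
= 422.85 sec/km

422.85 s/km


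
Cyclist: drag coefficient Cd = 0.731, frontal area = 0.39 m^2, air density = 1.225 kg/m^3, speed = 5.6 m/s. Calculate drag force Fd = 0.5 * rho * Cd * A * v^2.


v^2 = 5.6^2 = 31.36
Fd = 0.5 * 1.225 * 0.731 * 0.39 * 31.36
= 5.476 N

5.476 N


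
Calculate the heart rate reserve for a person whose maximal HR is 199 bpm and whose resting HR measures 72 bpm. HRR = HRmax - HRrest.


HRmax = 199 bpm
HRrest = 72 bpm
HRR = 199 - 72 = 127 bpm

127 bpm


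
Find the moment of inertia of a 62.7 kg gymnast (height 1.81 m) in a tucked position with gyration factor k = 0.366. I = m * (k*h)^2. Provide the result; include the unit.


Radius of gyration = 0.366 * 1.81 = 0.66246 m
I = 62.7 * 0.66246^2
= 62.7 * 0.438853
= 27.516 kg*m^2

27.516 kg*m^2


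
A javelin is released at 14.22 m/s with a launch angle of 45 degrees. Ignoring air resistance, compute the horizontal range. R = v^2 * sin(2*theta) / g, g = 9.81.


Launch speed squared = 202.2084
sin(2 * 45 deg) = 1.0
Range = 202.2084 * 1.0 / 9.81
= 20.612 m

20.612 m


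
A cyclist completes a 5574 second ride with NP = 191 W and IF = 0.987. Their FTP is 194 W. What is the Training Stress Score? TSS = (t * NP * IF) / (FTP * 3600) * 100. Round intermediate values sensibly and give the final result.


t * NP * IF = 5574 * 191 * 0.987 = 1050793.758
FTP * 3600 = 698400
TSS = (1050793.758 / 698400) * 100 = 150.46

150.46 TSS


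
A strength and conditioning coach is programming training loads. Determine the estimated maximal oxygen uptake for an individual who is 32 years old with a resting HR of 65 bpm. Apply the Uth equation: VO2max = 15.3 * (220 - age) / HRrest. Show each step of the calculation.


HRmax = 220 - 32 = 188
VO2max = 15.3 * (188 / 65)
= 15.3 * 2.8923
= 44.25 mL/kg/min

44.25 mL/kg/min


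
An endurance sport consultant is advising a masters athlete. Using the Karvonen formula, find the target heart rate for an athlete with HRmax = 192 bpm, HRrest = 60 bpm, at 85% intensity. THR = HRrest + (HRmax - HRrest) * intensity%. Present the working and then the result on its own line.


HRR = 192 - 60 = 132
THR = 60 + 132 * 0.85
= 60 + 112.2
= 172.2 bpm

172.2 bpm


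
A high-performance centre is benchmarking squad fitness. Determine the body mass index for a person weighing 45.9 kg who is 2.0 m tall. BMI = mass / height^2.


BMI = mass / height^2
= 45.9 / 2.0^2
= 45.9 / 4.0
= 11.48 kg/m^2

11.48 kg/m^2


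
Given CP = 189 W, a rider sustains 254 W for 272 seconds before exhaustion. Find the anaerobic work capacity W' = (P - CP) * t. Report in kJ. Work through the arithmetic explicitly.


Excess power = 254 - 189 = 65 W
Work above CP = 65 * 272 = 17680 J
W' = 17.68 kJ

17.68 kJ


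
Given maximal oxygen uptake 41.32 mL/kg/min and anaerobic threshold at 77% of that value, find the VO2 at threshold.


Percentage as decimal = 0.77
VO2 at AT = 41.32 * 0.77 = 31.82 mL/kg/min

31.82 mL/kg/min


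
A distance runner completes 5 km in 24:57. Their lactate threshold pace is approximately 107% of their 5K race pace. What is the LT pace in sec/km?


Convert to seconds: 24 min 57 s = 1497 s
Pace per km = 1497 / 5 = 299.4 s/km
LT pace = 299.4 * 1.07 = 320.36 s/km

320.36 s/km


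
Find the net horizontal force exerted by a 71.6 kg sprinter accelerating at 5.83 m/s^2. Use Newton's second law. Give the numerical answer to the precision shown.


Newton's second law: F = m * a
F = 71.6 * 5.83 = 417.43 N

417.43 N


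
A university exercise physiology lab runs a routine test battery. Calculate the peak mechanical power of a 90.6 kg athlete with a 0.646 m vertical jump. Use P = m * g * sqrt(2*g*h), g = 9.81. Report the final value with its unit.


First, sqrt(2gh) = sqrt(2 * 9.81 * 0.646)
= sqrt(12.67452) = 3.560129 m/s
Power = 90.6 * 9.81 * 3.560129 = 3164.19 W

3164.19 W


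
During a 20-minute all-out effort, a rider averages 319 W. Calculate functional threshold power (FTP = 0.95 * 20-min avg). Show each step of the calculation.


FTP = 0.95 * 319
= 303.05 W

303.05 W


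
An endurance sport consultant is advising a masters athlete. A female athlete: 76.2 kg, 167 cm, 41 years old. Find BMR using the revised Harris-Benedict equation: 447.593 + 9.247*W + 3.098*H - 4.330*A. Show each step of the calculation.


Intercept = 447.593
Weight contribution = 9.247 * 76.2 = 704.6214
Height contribution = 3.098 * 167 = 517.366
Age contribution = 4.33 * 41 = 177.53
BMR = 447.593 + 704.6214 + 517.366 - 177.53
= 1492.05 kcal/day

1492.05 kcal/day
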